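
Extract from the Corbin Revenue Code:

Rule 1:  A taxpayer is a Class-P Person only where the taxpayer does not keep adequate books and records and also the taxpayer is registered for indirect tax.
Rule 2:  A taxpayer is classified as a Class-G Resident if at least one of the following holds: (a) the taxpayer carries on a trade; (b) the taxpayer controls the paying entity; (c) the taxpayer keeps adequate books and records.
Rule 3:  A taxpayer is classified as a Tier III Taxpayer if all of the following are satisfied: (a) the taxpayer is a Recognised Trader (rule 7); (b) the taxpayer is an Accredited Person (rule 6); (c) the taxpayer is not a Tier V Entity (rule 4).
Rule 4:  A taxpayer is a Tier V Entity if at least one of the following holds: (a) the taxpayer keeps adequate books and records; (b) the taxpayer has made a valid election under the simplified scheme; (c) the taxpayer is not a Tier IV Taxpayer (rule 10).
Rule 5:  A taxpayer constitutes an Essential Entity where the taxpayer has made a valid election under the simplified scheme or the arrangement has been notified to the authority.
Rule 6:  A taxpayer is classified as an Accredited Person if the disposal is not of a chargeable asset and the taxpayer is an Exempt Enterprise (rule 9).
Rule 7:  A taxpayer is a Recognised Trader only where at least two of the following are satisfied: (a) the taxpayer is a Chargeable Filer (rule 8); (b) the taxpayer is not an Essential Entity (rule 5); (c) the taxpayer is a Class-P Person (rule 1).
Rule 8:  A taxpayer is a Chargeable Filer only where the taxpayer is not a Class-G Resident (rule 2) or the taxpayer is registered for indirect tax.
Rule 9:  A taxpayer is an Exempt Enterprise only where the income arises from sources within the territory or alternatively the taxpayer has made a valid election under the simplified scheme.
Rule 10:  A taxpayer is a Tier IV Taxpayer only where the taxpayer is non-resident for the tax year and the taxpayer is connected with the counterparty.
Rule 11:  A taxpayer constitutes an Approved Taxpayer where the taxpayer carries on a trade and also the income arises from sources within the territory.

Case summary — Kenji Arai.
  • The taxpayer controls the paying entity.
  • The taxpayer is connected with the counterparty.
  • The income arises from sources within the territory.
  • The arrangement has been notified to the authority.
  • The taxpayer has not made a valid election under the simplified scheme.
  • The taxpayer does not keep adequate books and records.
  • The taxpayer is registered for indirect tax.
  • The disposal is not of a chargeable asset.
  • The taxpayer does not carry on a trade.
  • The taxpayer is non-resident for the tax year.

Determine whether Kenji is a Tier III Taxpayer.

Yes

rule 2 — Class-G Resident: [the taxpayer carries on a trade? no] OR [the taxpayer controls the paying entity? yes] OR [the taxpayer keeps adequate books and records? no] → satisfied.
rule 8 — Chargeable Filer: [not a Class-G Resident (rule 2)? no] OR [the taxpayer is registered for indirect tax? yes] → satisfied.
rule 5 — Essential Entity: [the taxpayer has made a valid election under the simplified scheme? no] OR [the arrangement has been notified to the authority? yes] → satisfied.
rule 1 — Class-P Person: [the taxpayer does not keep adequate books and records? yes] AND [the taxpayer is registered for indirect tax? yes] → satisfied.
rule 7 — Recognised Trader: Chargeable Filer (rule 8)? yes; not an Essential Entity (rule 5)? no; Class-P Person (rule 1)? yes — 2 of 3 hold (need ≥2) → satisfied.
rule 9 — Exempt Enterprise: [the income arises from sources within the territory? yes] OR [the taxpayer has made a valid election under the simplified scheme? no] → satisfied.
rule 6 — Accredited Person: [the disposal is not of a chargeable asset? yes] AND [Exempt Enterprise (rule 9)? yes] → satisfied.
rule 10 — Tier IV Taxpayer: [the taxpayer is non-resident for the tax year? yes] AND [the taxpayer is connected with the counterparty? yes] → satisfied.
rule 4 — Tier V Entity: [the taxpayer keeps adequate books and records? no] OR [the taxpayer has made a valid election under the simplified scheme? no] OR [not a Tier IV Taxpayer (rule 10)? no] → not satisfied.
rule 3 — Tier III Taxpayer: [Recognised Trader (rule 7)? yes] AND [Accredited Person (rule 6)? yes] AND [not a Tier V Entity (rule 4)? yes] → satisfied.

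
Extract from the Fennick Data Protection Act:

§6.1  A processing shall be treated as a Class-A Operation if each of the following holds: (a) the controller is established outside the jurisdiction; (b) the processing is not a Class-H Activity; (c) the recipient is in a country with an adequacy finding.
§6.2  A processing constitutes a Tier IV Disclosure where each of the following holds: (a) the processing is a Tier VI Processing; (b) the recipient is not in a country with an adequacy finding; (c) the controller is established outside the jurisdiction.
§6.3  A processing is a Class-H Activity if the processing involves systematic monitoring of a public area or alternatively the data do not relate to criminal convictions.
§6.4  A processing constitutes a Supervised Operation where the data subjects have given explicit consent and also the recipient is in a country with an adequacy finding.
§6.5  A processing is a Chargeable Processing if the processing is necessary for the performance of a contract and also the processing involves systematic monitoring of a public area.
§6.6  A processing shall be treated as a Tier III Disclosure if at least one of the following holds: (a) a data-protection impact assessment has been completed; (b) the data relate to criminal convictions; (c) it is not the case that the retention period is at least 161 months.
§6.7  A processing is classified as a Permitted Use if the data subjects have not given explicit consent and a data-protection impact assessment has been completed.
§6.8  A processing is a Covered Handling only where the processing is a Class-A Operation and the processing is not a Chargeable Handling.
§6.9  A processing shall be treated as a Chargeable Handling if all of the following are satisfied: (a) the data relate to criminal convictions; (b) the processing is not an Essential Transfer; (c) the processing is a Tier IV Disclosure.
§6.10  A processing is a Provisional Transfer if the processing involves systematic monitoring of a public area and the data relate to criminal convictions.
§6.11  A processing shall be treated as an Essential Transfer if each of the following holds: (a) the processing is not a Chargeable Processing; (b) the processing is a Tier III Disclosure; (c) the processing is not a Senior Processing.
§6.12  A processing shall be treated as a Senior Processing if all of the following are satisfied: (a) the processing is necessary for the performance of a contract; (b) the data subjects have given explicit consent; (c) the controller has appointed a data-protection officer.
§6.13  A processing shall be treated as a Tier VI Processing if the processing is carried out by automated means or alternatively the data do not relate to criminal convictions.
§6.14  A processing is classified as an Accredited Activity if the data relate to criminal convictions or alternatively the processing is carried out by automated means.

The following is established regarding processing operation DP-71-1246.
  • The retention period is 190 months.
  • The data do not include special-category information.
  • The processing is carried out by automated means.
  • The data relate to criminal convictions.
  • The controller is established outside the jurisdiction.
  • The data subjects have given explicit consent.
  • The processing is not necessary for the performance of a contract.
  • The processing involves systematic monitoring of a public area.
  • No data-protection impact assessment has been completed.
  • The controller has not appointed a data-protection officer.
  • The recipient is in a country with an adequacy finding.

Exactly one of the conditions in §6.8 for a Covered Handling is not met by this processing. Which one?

§6.3 — Class-H Activity: [the processing involves systematic monitoring of a public area? yes] OR [the data do not relate to criminal convictions? no] → satisfied.
§6.1 — Class-A Operation: [the controller is established outside the jurisdiction? yes] AND [not a Class-H Activity (§6.3)? no] AND [the recipient is in a country with an adequacy finding? yes] → not satisfied.
§6.5 — Chargeable Processing: [the processing is necessary for the performance of a contract? no] AND [the processing involves systematic monitoring of a public area? yes] → not satisfied.
§6.6 — Tier III Disclosure: [a data-protection impact assessment has been completed? no] OR [the data relate to criminal convictions? yes] OR [retention period: 190 months ≥ 161 months? yes, so negated condition no] → satisfied.
§6.12 — Senior Processing: [the processing is necessary for the performance of a contract? no] AND [the data subjects have given explicit consent? yes] AND [the controller has appointed a data-protection officer? no] → not satisfied.
§6.11 — Essential Transfer: [not a Chargeable Processing (§6.5)? yes] AND [Tier III Disclosure (§6.6)? yes] AND [not a Senior Processing (§6.12)? yes] → satisfied.
§6.13 — Tier VI Processing: [the processing is carried out by automated means? yes] OR [the data do not relate to criminal convictions? no] → satisfied.
§6.2 — Tier IV Disclosure: [Tier VI Processing (§6.13)? yes] AND [the recipient is not in a country with an adequacy finding? no] AND [the controller is established outside the jurisdiction? yes] → not satisfied.
§6.9 — Chargeable Handling: [the data relate to criminal convictions? yes] AND [not an Essential Transfer (§6.11)? no] AND [Tier IV Disclosure (§6.2)? no] → not satisfied.
§6.8 — Covered Handling: [Class-A Operation (§6.1)? no] AND [not a Chargeable Handling (§6.9)? yes] → not satisfied.

Class-A Operation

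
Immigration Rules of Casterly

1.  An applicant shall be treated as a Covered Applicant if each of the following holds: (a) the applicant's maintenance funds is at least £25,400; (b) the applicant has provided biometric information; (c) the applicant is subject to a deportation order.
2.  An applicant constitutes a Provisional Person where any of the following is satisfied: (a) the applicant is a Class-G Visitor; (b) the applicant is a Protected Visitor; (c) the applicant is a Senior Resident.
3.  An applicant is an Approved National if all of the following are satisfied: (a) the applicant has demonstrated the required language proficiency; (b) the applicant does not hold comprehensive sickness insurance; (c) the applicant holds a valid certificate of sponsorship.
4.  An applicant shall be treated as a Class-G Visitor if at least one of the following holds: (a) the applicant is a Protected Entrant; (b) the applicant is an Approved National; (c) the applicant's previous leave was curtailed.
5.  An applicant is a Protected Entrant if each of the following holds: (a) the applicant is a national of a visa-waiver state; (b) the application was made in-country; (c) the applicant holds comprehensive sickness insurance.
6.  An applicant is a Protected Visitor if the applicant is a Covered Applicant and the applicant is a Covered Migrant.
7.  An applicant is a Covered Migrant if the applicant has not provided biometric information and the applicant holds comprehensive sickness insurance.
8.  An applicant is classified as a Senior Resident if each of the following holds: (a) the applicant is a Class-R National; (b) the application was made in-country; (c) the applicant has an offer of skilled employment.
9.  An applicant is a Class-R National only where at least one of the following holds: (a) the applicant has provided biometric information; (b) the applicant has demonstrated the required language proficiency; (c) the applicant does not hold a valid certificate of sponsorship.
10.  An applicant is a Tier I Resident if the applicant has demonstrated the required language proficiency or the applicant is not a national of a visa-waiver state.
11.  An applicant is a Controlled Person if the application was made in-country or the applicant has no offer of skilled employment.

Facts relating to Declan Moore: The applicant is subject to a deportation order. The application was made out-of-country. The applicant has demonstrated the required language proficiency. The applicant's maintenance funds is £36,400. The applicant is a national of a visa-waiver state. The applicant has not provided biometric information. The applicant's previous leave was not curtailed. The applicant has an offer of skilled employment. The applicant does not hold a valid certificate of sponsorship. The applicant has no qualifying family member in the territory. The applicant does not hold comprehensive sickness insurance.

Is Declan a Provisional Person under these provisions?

No

paragraph 5 — Protected Entrant: [the applicant is a national of a visa-waiver state? yes] AND [the application was made in-country? no] AND [the applicant holds comprehensive sickness insurance? no] → not satisfied.
paragraph 3 — Approved National: [the applicant has demonstrated the required language proficiency? yes] AND [the applicant does not hold comprehensive sickness insurance? yes] AND [the applicant holds a valid certificate of sponsorship? no] → not satisfied.
paragraph 4 — Class-G Visitor: [Protected Entrant (paragraph 5)? no] OR [Approved National (paragraph 3)? no] OR [the applicant's previous leave was curtailed? no] → not satisfied.
paragraph 1 — Covered Applicant: [applicant's maintenance funds: £36,400 ≥ £25,400? yes] AND [the applicant has provided biometric information? no] AND [the applicant is subject to a deportation order? yes] → not satisfied.
paragraph 7 — Covered Migrant: [the applicant has not provided biometric information? yes] AND [the applicant holds comprehensive sickness insurance? no] → not satisfied.
paragraph 6 — Protected Visitor: [Covered Applicant (paragraph 1)? no] AND [Covered Migrant (paragraph 7)? no] → not satisfied.
paragraph 9 — Class-R National: [the applicant has provided biometric information? no] OR [the applicant has demonstrated the required language proficiency? yes] OR [the applicant does not hold a valid certificate of sponsorship? yes] → satisfied.
paragraph 8 — Senior Resident: [Class-R National (paragraph 9)? yes] AND [the application was made in-country? no] AND [the applicant has an offer of skilled employment? yes] → not satisfied.
paragraph 2 — Provisional Person: [Class-G Visitor (paragraph 4)? no] OR [Protected Visitor (paragraph 6)? no] OR [Senior Resident (paragraph 8)? no] → not satisfied.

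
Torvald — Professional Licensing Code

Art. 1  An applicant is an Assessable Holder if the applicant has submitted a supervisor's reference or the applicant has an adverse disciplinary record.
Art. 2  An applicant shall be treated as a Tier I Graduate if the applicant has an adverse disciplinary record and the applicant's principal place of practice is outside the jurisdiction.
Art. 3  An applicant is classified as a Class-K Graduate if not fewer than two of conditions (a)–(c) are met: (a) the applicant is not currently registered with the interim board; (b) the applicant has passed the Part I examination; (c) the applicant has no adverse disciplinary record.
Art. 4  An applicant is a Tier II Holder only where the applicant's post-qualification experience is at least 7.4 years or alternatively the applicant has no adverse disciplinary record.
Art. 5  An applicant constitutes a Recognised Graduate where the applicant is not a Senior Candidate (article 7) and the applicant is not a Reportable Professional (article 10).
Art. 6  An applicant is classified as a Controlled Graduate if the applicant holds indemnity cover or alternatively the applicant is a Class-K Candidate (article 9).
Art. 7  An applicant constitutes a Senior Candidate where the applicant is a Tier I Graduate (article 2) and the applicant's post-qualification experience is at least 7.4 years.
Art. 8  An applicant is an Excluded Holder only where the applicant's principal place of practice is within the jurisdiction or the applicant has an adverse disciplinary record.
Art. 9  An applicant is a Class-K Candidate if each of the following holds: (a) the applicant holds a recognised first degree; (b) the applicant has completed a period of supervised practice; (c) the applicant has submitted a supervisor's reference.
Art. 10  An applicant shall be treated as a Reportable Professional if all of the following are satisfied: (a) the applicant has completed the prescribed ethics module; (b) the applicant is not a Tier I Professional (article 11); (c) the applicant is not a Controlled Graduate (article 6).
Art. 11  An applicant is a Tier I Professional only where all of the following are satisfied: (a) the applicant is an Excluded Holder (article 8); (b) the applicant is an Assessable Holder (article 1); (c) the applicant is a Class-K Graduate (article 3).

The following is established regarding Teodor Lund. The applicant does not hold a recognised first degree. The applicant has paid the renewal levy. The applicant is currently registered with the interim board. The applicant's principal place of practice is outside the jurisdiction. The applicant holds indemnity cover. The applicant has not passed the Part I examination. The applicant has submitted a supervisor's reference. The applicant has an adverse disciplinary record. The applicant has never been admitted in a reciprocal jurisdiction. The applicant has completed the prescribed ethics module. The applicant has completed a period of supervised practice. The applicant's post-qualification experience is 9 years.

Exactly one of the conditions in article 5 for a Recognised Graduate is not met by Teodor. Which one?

article 2 — Tier I Graduate: [the applicant has an adverse disciplinary record? yes] AND [the applicant's principal place of practice is outside the jurisdiction? yes] → satisfied.
article 7 — Senior Candidate: [Tier I Graduate (article 2)? yes] AND [applicant's post-qualification experience: 9 years ≥ 7.4 years? yes] → satisfied.
article 8 — Excluded Holder: [the applicant's principal place of practice is within the jurisdiction? no] OR [the applicant has an adverse disciplinary record? yes] → satisfied.
article 1 — Assessable Holder: [the applicant has submitted a supervisor's reference? yes] OR [the applicant has an adverse disciplinary record? yes] → satisfied.
article 3 — Class-K Graduate: the applicant is not currently registered with the interim board? no; the applicant has passed the Part I examination? no; the applicant has no adverse disciplinary record? no — 0 of 3 hold (need ≥2) → not satisfied.
article 11 — Tier I Professional: [Excluded Holder (article 8)? yes] AND [Assessable Holder (article 1)? yes] AND [Class-K Graduate (article 3)? no] → not satisfied.
article 9 — Class-K Candidate: [the applicant holds a recognised first degree? no] AND [the applicant has completed a period of supervised practice? yes] AND [the applicant has submitted a supervisor's reference? yes] → not satisfied.
article 6 — Controlled Graduate: [the applicant holds indemnity cover? yes] OR [Class-K Candidate (article 9)? no] → satisfied.
article 10 — Reportable Professional: [the applicant has completed the prescribed ethics module? yes] AND [not a Tier I Professional (article 11)? yes] AND [not a Controlled Graduate (article 6)? no] → not satisfied.
article 5 — Recognised Graduate: [not a Senior Candidate (article 7)? no] AND [not a Reportable Professional (article 10)? yes] → not satisfied.

Senior Candidate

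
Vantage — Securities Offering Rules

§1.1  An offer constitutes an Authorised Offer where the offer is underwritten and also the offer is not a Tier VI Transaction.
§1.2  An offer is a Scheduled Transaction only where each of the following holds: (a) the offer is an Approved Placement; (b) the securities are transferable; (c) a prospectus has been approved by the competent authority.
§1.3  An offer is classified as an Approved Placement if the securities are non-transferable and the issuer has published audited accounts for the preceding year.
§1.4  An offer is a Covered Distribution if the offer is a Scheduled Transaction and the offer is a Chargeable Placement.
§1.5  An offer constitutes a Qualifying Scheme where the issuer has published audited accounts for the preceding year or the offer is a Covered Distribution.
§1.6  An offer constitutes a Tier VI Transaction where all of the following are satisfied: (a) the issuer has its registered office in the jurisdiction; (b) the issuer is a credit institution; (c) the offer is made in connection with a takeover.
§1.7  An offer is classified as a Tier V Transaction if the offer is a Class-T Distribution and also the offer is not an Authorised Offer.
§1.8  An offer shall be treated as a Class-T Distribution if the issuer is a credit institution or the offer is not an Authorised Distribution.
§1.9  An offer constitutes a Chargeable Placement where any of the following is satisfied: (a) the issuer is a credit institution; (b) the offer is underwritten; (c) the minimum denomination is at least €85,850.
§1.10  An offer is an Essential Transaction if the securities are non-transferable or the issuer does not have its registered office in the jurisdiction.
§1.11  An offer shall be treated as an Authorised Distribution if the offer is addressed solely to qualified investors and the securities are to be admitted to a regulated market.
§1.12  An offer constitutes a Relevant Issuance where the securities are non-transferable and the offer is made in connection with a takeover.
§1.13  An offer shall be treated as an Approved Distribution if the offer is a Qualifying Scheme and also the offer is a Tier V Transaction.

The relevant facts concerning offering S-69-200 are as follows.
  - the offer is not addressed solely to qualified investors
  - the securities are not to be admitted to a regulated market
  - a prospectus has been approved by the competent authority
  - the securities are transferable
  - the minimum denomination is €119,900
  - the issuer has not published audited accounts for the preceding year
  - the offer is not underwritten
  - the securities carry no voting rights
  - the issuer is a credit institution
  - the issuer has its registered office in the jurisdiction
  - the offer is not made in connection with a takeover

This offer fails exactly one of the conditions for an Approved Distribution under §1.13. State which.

§1.3 — Approved Placement: [the securities are non-transferable? no] AND [the issuer has published audited accounts for the preceding year? no] → not satisfied.
§1.2 — Scheduled Transaction: [Approved Placement (§1.3)? no] AND [the securities are transferable? yes] AND [a prospectus has been approved by the competent authority? yes] → not satisfied.
§1.9 — Chargeable Placement: [the issuer is a credit institution? yes] OR [the offer is underwritten? no] OR [minimum denomination: €119,900 ≥ €85,850? yes] → satisfied.
§1.4 — Covered Distribution: [Scheduled Transaction (§1.2)? no] AND [Chargeable Placement (§1.9)? yes] → not satisfied.
§1.5 — Qualifying Scheme: [the issuer has published audited accounts for the preceding year? no] OR [Covered Distribution (§1.4)? no] → not satisfied.
§1.11 — Authorised Distribution: [the offer is addressed solely to qualified investors? no] AND [the securities are to be admitted to a regulated market? no] → not satisfied.
§1.8 — Class-T Distribution: [the issuer is a credit institution? yes] OR [not an Authorised Distribution (§1.11)? yes] → satisfied.
§1.6 — Tier VI Transaction: [the issuer has its registered office in the jurisdiction? yes] AND [the issuer is a credit institution? yes] AND [the offer is made in connection with a takeover? no] → not satisfied.
§1.1 — Authorised Offer: [the offer is underwritten? no] AND [not a Tier VI Transaction (§1.6)? yes] → not satisfied.
§1.7 — Tier V Transaction: [Class-T Distribution (§1.8)? yes] AND [not an Authorised Offer (§1.1)? yes] → satisfied.
§1.13 — Approved Distribution: [Qualifying Scheme (§1.5)? no] AND [Tier V Transaction (§1.7)? yes] → not satisfied.

Qualifying Scheme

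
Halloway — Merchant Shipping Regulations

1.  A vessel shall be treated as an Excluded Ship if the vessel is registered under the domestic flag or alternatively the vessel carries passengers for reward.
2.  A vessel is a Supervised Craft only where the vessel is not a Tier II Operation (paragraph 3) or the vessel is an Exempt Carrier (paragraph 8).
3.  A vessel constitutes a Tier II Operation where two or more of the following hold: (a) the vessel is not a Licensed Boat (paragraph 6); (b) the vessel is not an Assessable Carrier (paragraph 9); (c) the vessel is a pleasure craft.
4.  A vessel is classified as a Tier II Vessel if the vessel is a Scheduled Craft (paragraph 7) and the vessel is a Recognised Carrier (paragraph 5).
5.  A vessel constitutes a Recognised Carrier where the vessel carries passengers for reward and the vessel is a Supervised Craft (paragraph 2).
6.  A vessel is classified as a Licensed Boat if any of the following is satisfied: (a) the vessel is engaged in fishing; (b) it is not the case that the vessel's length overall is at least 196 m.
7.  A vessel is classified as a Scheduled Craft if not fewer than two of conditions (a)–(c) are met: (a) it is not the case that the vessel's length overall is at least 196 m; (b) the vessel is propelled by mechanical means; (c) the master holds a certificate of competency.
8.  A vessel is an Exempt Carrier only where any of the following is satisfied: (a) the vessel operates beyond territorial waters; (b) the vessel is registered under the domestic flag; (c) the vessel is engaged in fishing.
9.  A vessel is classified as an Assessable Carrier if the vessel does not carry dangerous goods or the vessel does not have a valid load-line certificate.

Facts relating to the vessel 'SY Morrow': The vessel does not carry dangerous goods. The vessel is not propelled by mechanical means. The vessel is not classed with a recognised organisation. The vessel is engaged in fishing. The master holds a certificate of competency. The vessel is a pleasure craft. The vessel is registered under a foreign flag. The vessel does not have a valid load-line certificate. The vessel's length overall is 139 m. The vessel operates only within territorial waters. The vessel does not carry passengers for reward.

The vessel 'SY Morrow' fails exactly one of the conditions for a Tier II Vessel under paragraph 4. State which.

Recognised Carrier

paragraph 7 — Scheduled Craft: vessel's length overall: 139 m ≥ 196 m? no, so negated condition yes; the vessel is propelled by mechanical means? no; the master holds a certificate of competency? yes — 2 of 3 hold (need ≥2) → satisfied.
paragraph 6 — Licensed Boat: [the vessel is engaged in fishing? yes] OR [vessel's length overall: 139 m ≥ 196 m? no, so negated condition yes] → satisfied.
paragraph 9 — Assessable Carrier: [the vessel does not carry dangerous goods? yes] OR [the vessel does not have a valid load-line certificate? yes] → satisfied.
paragraph 3 — Tier II Operation: not a Licensed Boat (paragraph 6)? no; not an Assessable Carrier (paragraph 9)? no; the vessel is a pleasure craft? yes — 1 of 3 hold (need ≥2) → not satisfied.
paragraph 8 — Exempt Carrier: [the vessel operates beyond territorial waters? no] OR [the vessel is registered under the domestic flag? no] OR [the vessel is engaged in fishing? yes] → satisfied.
paragraph 2 — Supervised Craft: [not a Tier II Operation (paragraph 3)? yes] OR [Exempt Carrier (paragraph 8)? yes] → satisfied.
paragraph 5 — Recognised Carrier: [the vessel carries passengers for reward? no] AND [Supervised Craft (paragraph 2)? yes] → not satisfied.
paragraph 4 — Tier II Vessel: [Scheduled Craft (paragraph 7)? yes] AND [Recognised Carrier (paragraph 5)? no] → not satisfied.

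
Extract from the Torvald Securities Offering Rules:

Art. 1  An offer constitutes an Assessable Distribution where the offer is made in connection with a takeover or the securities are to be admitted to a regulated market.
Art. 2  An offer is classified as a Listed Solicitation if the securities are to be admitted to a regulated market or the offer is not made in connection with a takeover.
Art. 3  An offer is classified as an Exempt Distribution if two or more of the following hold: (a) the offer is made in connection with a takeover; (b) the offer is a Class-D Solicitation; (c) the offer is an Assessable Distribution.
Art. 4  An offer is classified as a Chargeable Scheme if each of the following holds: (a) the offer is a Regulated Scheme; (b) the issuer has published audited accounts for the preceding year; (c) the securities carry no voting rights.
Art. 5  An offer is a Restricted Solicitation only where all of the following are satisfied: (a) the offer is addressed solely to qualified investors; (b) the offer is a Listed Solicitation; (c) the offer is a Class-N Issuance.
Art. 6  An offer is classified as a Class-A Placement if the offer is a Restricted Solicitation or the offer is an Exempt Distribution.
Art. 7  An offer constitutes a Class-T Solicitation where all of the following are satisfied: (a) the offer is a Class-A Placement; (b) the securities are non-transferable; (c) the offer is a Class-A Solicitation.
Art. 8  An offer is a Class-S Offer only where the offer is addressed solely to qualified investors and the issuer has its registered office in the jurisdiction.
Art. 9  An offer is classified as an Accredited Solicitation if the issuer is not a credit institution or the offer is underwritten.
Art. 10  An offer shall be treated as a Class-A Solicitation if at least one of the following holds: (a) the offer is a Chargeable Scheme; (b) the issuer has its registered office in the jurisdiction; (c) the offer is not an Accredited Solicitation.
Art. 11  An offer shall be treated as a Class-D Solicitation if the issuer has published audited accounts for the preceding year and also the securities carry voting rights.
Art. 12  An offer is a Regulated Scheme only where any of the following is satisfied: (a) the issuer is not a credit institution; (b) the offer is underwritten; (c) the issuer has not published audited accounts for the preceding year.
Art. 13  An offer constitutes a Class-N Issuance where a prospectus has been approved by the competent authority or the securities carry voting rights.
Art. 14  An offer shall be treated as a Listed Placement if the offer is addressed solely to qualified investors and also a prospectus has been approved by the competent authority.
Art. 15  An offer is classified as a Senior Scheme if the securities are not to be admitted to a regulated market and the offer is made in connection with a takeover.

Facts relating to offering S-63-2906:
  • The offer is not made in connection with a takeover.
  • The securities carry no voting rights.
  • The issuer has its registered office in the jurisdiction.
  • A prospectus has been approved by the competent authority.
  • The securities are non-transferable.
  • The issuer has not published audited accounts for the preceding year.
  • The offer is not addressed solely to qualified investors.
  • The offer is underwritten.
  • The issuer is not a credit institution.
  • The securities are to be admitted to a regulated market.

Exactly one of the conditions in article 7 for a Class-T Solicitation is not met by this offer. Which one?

Class-A Placement

article 2 — Listed Solicitation: [the securities are to be admitted to a regulated market? yes] OR [the offer is not made in connection with a takeover? yes] → satisfied.
article 13 — Class-N Issuance: [a prospectus has been approved by the competent authority? yes] OR [the securities carry voting rights? no] → satisfied.
article 5 — Restricted Solicitation: [the offer is addressed solely to qualified investors? no] AND [Listed Solicitation (article 2)? yes] AND [Class-N Issuance (article 13)? yes] → not satisfied.
article 11 — Class-D Solicitation: [the issuer has published audited accounts for the preceding year? no] AND [the securities carry voting rights? no] → not satisfied.
article 1 — Assessable Distribution: [the offer is made in connection with a takeover? no] OR [the securities are to be admitted to a regulated market? yes] → satisfied.
article 3 — Exempt Distribution: the offer is made in connection with a takeover? no; Class-D Solicitation (article 11)? no; Assessable Distribution (article 1)? yes — 1 of 3 hold (need ≥2) → not satisfied.
article 6 — Class-A Placement: [Restricted Solicitation (article 5)? no] OR [Exempt Distribution (article 3)? no] → not satisfied.
article 12 — Regulated Scheme: [the issuer is not a credit institution? yes] OR [the offer is underwritten? yes] OR [the issuer has not published audited accounts for the preceding year? yes] → satisfied.
article 4 — Chargeable Scheme: [Regulated Scheme (article 12)? yes] AND [the issuer has published audited accounts for the preceding year? no] AND [the securities carry no voting rights? yes] → not satisfied.
article 9 — Accredited Solicitation: [the issuer is not a credit institution? yes] OR [the offer is underwritten? yes] → satisfied.
article 10 — Class-A Solicitation: [Chargeable Scheme (article 4)? no] OR [the issuer has its registered office in the jurisdiction? yes] OR [not an Accredited Solicitation (article 9)? no] → satisfied.
article 7 — Class-T Solicitation: [Class-A Placement (article 6)? no] AND [the securities are non-transferable? yes] AND [Class-A Solicitation (article 10)? yes] → not satisfied.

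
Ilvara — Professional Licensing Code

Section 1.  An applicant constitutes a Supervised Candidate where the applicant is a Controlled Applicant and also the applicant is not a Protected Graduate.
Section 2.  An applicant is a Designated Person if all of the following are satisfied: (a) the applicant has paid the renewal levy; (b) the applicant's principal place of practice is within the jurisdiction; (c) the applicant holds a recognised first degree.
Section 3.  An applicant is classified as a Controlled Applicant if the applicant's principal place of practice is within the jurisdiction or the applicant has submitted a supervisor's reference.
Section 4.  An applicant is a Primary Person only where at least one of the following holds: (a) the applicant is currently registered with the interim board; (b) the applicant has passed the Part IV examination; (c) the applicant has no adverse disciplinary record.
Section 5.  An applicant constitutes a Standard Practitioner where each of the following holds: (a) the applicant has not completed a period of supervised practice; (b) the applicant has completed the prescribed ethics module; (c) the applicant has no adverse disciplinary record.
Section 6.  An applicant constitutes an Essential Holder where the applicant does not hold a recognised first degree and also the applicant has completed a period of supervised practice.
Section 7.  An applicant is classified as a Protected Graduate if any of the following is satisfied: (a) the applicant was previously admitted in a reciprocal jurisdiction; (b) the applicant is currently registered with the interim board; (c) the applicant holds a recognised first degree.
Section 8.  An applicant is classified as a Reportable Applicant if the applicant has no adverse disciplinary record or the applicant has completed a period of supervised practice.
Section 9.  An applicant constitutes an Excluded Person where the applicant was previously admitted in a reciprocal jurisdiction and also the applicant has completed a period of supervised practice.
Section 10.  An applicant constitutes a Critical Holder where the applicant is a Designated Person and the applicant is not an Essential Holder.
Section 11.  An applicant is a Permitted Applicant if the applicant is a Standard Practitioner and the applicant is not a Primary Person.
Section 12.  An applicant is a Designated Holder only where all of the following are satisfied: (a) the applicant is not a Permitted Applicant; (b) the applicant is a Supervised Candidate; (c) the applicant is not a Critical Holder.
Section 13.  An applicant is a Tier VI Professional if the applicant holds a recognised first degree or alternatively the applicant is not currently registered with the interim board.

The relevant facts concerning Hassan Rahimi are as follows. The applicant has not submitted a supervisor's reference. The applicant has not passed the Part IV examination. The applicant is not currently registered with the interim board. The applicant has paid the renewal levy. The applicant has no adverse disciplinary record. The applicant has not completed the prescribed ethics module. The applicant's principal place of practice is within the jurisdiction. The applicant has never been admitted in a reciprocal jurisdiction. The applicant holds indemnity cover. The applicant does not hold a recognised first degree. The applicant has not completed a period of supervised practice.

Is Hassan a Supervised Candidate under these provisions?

Yes

Under section 3: the applicant's principal place of practice is within the jurisdiction? yes; or the applicant has submitted a supervisor's reference? no. So the applicant is a Controlled Applicant.
Under section 7: the applicant was previously admitted in a reciprocal jurisdiction? no; or the applicant is currently registered with the interim board? no; or the applicant holds a recognised first degree? no. So the applicant is not a Protected Graduate.
Under section 1: Controlled Applicant (section 3)? yes; and not a Protected Graduate (section 7)? yes. So the applicant is a Supervised Candidate.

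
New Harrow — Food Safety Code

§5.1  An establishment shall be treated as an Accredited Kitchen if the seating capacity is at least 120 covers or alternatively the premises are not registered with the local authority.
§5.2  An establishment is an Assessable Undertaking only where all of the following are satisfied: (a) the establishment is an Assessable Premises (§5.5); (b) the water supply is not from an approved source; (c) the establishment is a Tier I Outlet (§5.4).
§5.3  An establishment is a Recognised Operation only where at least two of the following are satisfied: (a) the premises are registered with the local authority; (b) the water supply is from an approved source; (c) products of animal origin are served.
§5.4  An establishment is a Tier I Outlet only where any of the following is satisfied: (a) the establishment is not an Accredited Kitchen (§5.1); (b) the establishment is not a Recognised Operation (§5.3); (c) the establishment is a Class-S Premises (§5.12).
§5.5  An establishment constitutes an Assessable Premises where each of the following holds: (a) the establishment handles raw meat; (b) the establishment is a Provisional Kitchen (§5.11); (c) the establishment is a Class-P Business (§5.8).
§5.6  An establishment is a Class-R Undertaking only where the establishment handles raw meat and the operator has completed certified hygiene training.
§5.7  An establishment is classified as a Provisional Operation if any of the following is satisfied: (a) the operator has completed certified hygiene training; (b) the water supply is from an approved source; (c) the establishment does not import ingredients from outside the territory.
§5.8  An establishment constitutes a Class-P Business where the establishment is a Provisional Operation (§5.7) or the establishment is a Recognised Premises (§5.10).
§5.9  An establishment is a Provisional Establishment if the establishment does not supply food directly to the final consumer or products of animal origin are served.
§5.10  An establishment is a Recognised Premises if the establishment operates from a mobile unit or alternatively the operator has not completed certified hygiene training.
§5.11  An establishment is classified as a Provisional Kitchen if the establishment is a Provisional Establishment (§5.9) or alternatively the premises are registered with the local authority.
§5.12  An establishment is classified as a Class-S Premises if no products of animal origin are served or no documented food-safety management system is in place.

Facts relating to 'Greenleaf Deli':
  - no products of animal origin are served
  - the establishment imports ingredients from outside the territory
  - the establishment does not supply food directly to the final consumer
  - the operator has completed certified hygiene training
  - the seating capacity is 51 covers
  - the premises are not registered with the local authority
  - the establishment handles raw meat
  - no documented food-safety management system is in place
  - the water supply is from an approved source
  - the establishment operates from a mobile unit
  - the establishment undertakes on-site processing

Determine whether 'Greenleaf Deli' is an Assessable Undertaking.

Under §5.9: the establishment does not supply food directly to the final consumer? yes; or products of animal origin are served? no. So the establishment is a Provisional Establishment.
Under §5.11: Provisional Establishment (§5.9)? yes; or the premises are registered with the local authority? no. So the establishment is a Provisional Kitchen.
Under §5.7: the operator has completed certified hygiene training? yes; or the water supply is from an approved source? yes; or the establishment does not import ingredients from outside the territory? no. So the establishment is a Provisional Operation.
Under §5.10: the establishment operates from a mobile unit? yes; or the operator has not completed certified hygiene training? no. So the establishment is a Recognised Premises.
Under §5.8: Provisional Operation (§5.7)? yes; or Recognised Premises (§5.10)? yes. So the establishment is a Class-P Business.
Under §5.5: the establishment handles raw meat? yes; and Provisional Kitchen (§5.11)? yes; and Class-P Business (§5.8)? yes. So the establishment is an Assessable Premises.
Under §5.1: seating capacity: 51 covers ≥ 120 covers? no; or the premises are not registered with the local authority? yes. So the establishment is an Accredited Kitchen.
Under §5.3: the premises are registered with the local authority? no; the water supply is from an approved source? yes; products of animal origin are served? no — 1 of 3 hold (need ≥2) → not satisfied.
Under §5.12: no products of animal origin are served? yes; or no documented food-safety management system is in place? yes. So the establishment is a Class-S Premises.
Under §5.4: not an Accredited Kitchen (§5.1)? no; or not a Recognised Operation (§5.3)? yes; or Class-S Premises (§5.12)? yes. So the establishment is a Tier I Outlet.
Under §5.2: Assessable Premises (§5.5)? yes; and the water supply is not from an approved source? no; and Tier I Outlet (§5.4)? yes. So the establishment is not an Assessable Undertaking.

No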